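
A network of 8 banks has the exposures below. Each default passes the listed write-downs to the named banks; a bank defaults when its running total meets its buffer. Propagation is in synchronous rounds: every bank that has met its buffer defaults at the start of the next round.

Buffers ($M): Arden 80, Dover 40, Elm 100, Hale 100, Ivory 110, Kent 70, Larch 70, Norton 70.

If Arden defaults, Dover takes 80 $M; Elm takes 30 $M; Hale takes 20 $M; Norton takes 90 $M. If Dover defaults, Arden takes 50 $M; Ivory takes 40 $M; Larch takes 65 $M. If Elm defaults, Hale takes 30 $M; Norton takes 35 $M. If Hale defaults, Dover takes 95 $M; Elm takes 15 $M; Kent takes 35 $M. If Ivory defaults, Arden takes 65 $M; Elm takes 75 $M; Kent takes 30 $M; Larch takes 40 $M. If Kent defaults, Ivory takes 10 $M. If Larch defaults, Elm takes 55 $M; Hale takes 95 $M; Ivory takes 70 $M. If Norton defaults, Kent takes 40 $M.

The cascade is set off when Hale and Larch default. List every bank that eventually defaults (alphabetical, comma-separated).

Round 1 — Hale, Larch default (initial).
  Dover: +95 → 95 ≥ 40
  Elm: +15+55 → 70 < 100
  Ivory: +70 → 70 < 110
  Kent: +35 → 35 < 70
Round 2 — Dover defaults.
  Arden: +50 → 50 < 80
  Ivory: +40 → 110 ≥ 110
Round 3 — Ivory defaults.
  Arden: +65 → 115 ≥ 80
  Elm: +75 → 145 ≥ 100
  Kent: +30 → 65 < 70
Round 4 — Arden, Elm default.
  Norton: +90+35 → 125 ≥ 70
Round 5 — Norton defaults.
  Kent: +40 → 105 ≥ 70
Round 6 — Kent defaults.
No further defaults.

Arden, Dover, Elm, Hale, Ivory, Kent, Larch, Norton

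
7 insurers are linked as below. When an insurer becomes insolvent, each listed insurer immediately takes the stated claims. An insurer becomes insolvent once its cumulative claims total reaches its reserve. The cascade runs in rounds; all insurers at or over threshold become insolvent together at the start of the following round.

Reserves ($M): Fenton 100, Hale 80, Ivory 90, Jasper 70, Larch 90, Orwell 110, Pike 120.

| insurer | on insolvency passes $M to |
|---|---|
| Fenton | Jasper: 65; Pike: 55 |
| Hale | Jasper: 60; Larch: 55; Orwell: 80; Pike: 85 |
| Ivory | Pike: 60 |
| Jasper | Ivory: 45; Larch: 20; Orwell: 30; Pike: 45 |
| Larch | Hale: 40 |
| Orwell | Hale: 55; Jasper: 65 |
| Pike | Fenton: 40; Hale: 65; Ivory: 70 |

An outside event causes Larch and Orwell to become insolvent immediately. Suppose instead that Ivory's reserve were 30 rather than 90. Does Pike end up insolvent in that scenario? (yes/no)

With Ivory's reserve at 30:
Round 1 — Larch, Orwell become insolvent (initial).
  Hale: +40+55 → 95 ≥ 80
  Jasper: +65 → 65 < 70
Round 2 — Hale becomes insolvent.
  Jasper: +60 → 125 ≥ 70
  Pike: +85 → 85 < 120
Round 3 — Jasper becomes insolvent.
  Ivory: +45 → 45 ≥ 30
  Pike: +45 → 130 ≥ 120
Round 4 — Ivory, Pike become insolvent.
  Fenton: +40 → 40 < 100
No further insolvencies.

yes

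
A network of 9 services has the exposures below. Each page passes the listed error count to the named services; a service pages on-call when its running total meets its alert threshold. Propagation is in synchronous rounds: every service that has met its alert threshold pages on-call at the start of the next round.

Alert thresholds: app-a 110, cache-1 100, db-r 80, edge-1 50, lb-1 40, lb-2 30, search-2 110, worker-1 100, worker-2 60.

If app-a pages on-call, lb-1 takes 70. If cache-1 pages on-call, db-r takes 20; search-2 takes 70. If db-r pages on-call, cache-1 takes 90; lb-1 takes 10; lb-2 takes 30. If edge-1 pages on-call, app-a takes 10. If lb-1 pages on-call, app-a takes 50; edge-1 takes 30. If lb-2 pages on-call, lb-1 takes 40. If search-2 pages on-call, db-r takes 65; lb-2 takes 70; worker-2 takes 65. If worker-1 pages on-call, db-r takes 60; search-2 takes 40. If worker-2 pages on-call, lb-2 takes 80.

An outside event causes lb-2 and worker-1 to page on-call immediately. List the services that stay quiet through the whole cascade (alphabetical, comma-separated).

Round 1 — lb-2, worker-1 page on-call (initial).
  db-r: +60 → 60 < 80
  lb-1: +40 → 40 ≥ 40
  search-2: +40 → 40 < 110
Round 2 — lb-1 pages on-call.
  app-a: +50 → 50 < 110
  edge-1: +30 → 30 < 50
No further pages.

app-a, cache-1, db-r, edge-1, search-2, worker-2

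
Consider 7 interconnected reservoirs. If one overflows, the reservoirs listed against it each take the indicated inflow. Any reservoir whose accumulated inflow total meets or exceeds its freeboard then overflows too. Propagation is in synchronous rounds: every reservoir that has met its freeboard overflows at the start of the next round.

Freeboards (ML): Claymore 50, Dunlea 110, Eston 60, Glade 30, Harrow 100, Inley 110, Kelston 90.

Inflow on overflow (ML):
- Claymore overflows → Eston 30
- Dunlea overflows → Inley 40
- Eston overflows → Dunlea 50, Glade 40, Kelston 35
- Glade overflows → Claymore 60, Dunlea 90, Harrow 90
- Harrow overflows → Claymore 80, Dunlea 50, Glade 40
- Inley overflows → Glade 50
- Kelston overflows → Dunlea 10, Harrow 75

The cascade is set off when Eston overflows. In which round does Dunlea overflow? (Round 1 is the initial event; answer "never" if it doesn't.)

Round 1 — Eston overflows (initial).
  Dunlea: +50 → 50 < 110
  Glade: +40 → 40 ≥ 30
  Kelston: +35 → 35 < 90
Round 2 — Glade overflows.
  Claymore: +60 → 60 ≥ 50
  Dunlea: +90 → 140 ≥ 110
  Harrow: +90 → 90 < 100
Round 3 — Claymore, Dunlea overflow.
  Inley: +40 → 40 < 110
No further overflows.

3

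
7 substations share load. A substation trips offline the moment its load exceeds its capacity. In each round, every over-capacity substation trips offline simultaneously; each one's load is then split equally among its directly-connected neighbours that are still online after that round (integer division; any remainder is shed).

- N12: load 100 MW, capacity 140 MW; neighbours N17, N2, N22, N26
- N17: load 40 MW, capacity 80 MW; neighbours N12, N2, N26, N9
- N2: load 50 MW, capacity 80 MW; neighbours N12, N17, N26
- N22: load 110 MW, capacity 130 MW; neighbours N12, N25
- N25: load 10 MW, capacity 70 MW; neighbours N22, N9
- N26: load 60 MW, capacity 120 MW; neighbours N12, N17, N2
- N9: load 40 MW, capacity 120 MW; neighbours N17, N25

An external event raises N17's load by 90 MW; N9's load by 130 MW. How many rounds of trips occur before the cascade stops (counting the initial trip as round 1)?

Round 1 — N17 at 130 > 80; N9 at 170 > 120. N17, N9 trip offline.
  N17 sheds 130 MW to N12, N2, N26: 43 each (1 lost).
    N12: 100+43 = 143 > 140
    N2: 50+43 = 93 > 80
    N26: 60+43 = 103 ≤ 120
  N9 sheds 170 MW to N25: 170 each.
    N25: 10+170 = 180 > 70
Round 2 — N12, N2, N25 trip offline.
  N12 sheds 143 MW to N22, N26: 71 each (1 lost).
    N22: 110+71 = 181 > 130
    N26: 103+71 = 174 > 120
  N2 sheds 93 MW to N26: 93 each.
    N26: 174+93 = 267 > 120
  N25 sheds 180 MW to N22: 180 each.
    N22: 181+180 = 361 > 130
Round 3 — N22, N26 trip offline.
  N22 sheds 361 MW: no online neighbours, lost.
  N26 sheds 267 MW: no online neighbours, lost.
No further trips.

3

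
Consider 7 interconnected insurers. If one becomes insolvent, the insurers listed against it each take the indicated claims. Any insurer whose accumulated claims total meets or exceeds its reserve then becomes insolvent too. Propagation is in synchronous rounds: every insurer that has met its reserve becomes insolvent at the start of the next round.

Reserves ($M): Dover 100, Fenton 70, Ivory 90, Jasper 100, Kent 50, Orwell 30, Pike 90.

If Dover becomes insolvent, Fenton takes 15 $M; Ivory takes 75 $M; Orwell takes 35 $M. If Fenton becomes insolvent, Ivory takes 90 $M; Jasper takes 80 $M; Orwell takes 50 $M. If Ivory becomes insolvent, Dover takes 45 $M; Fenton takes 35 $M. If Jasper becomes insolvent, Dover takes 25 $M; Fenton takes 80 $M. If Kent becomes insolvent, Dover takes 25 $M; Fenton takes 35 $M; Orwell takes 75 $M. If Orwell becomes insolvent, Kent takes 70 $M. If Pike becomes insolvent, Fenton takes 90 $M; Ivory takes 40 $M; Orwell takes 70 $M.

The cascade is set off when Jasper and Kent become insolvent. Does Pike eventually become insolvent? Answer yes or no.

no

Round 1 — Jasper, Kent become insolvent (initial).
  Dover: +25+25 → 50 < 100
  Fenton: +80+35 → 115 ≥ 70
  Orwell: +75 → 75 ≥ 30
Round 2 — Fenton, Orwell become insolvent.
  Ivory: +90 → 90 ≥ 90
Round 3 — Ivory becomes insolvent.
  Dover: +45 → 95 < 100
No further insolvencies.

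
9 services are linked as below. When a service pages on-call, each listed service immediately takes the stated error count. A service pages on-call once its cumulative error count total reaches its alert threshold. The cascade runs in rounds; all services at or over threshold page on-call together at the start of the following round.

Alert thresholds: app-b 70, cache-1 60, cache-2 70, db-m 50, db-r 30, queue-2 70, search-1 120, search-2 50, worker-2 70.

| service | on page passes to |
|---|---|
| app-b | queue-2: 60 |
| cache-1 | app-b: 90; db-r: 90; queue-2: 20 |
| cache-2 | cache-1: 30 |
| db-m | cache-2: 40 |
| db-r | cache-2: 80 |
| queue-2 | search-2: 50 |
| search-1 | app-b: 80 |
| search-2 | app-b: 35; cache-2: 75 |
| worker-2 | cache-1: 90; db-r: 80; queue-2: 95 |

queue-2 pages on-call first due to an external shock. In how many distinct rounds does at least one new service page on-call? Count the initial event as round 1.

Round 1 — queue-2 pages on-call (initial).
  search-2: +50 → 50 ≥ 50
Round 2 — search-2 pages on-call.
  app-b: +35 → 35 < 70
  cache-2: +75 → 75 ≥ 70
Round 3 — cache-2 pages on-call.
  cache-1: +30 → 30 < 60
No further pages.

3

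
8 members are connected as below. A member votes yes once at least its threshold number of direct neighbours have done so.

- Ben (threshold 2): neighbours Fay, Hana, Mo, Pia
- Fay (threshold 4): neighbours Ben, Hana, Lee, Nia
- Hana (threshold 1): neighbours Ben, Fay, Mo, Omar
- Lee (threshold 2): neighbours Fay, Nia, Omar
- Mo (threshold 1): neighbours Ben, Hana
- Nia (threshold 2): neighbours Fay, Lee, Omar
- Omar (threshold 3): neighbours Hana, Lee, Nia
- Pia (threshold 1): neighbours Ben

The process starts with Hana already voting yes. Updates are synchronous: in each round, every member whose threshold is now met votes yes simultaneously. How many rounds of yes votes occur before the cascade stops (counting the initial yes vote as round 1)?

Round 1 — Hana votes yes (initial).
Round 2 — checking thresholds:
  Ben: 1 of 4 neighbours < 2, below threshold.
  Fay: 1 of 4 neighbours < 4, below threshold.
  Mo: 1 of 2 neighbours ≥ 1, votes yes.
  Omar: 1 of 3 neighbours < 3, below threshold.
Round 3 — checking thresholds:
  Ben: 2 of 4 neighbours ≥ 2, votes yes.
  Fay: 1 of 4 neighbours < 4, below threshold.
  Omar: 1 of 3 neighbours < 3, below threshold.
Round 4 — checking thresholds:
  Fay: 2 of 4 neighbours < 4, below threshold.
  Omar: 1 of 3 neighbours < 3, below threshold.
  Pia: 1 of 1 neighbours ≥ 1, votes yes.
Round 5 — no new yes votes; cascade stops.

4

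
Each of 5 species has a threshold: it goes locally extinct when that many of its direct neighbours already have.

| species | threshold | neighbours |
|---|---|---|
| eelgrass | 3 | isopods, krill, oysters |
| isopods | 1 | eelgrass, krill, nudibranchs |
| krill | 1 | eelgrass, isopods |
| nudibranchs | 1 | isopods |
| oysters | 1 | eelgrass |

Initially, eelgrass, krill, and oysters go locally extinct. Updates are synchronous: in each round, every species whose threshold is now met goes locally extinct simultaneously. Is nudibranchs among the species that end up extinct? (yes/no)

yes

Round 1 — eelgrass, krill, oysters go locally extinct (initial).
Round 2 — checking thresholds:
  isopods: 2 of 3 neighbours ≥ 1, goes locally extinct.
Round 3 — checking thresholds:
  nudibranchs: 1 of 1 neighbours ≥ 1, goes locally extinct.
Round 4 — no new extinctions; cascade stops.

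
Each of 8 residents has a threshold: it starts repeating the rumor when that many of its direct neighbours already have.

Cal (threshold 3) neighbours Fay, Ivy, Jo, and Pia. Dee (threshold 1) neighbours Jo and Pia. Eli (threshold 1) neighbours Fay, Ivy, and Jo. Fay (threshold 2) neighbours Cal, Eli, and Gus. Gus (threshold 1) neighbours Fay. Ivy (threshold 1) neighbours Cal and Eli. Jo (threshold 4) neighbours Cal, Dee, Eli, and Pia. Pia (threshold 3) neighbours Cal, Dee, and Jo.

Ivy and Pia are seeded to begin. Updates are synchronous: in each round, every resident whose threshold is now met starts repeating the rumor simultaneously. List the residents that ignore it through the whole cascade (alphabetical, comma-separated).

Cal, Fay, Gus, Jo

Round 1 — Ivy, Pia start repeating the rumor (initial).
Round 2 — checking thresholds:
  Cal: 2 of 4 neighbours < 3, not yet.
  Dee: 1 of 2 neighbours ≥ 1, starts repeating the rumor.
  Eli: 1 of 3 neighbours ≥ 1, starts repeating the rumor.
  Jo: 1 of 4 neighbours < 4, not yet.
Round 3 — no new spreads; cascade stops.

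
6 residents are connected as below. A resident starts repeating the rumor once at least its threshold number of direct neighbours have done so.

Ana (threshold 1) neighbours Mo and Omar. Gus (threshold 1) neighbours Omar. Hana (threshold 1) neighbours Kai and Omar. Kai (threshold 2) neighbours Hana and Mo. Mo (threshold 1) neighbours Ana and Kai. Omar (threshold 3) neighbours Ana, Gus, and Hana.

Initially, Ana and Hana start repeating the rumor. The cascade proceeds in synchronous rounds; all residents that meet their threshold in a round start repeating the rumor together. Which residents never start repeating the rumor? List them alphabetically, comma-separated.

Gus, Omar

Round 1 — Ana, Hana start repeating the rumor (initial).
Round 2 — checking thresholds:
  Kai: 1 of 2 neighbours < 2, holds.
  Mo: 1 of 2 neighbours ≥ 1, starts repeating the rumor.
  Omar: 2 of 3 neighbours < 3, holds.
Round 3 — checking thresholds:
  Kai: 2 of 2 neighbours ≥ 2, starts repeating the rumor.
  Omar: 2 of 3 neighbours < 3, holds.
Round 4 — no new spreads; cascade stops.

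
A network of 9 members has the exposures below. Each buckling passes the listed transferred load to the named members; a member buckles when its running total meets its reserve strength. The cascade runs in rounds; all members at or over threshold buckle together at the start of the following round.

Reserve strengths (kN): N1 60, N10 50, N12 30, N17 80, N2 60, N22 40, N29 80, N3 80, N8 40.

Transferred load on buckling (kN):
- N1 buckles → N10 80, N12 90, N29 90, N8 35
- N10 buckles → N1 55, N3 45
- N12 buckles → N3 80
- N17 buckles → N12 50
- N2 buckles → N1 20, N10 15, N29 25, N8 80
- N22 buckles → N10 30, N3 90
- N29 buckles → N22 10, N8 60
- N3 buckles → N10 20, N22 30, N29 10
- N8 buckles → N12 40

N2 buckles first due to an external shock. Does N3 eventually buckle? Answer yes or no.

Round 1 — N2 buckles (initial).
  N1: +20 → 20 < 60
  N10: +15 → 15 < 50
  N29: +25 → 25 < 80
  N8: +80 → 80 ≥ 40
Round 2 — N8 buckles.
  N12: +40 → 40 ≥ 30
Round 3 — N12 buckles.
  N3: +80 → 80 ≥ 80
Round 4 — N3 buckles.
  N10: +20 → 35 < 50
  N22: +30 → 30 < 40
  N29: +10 → 35 < 80
No further bucklings.

yes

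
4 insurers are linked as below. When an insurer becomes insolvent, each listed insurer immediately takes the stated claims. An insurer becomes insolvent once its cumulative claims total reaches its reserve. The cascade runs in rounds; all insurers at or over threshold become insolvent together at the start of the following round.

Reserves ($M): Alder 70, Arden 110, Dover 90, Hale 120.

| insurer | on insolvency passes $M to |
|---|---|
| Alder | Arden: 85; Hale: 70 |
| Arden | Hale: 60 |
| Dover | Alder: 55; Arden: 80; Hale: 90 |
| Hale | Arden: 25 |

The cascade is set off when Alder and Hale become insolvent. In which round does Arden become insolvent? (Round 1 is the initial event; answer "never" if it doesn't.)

Round 1 — Alder, Hale become insolvent (initial).
  Arden: +85+25 → 110 ≥ 110
Round 2 — Arden becomes insolvent.
No further insolvencies.

2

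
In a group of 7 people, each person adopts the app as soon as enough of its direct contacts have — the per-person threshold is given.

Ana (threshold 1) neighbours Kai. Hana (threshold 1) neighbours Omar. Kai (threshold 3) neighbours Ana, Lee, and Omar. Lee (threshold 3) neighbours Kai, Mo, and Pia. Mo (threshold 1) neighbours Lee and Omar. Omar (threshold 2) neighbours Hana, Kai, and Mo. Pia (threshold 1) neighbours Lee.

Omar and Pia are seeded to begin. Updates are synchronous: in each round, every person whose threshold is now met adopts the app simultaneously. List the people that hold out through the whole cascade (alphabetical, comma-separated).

Ana, Kai, Lee

Round 1 — Omar, Pia adopt the app (initial).
Round 2 — checking thresholds:
  Hana: 1 of 1 neighbours ≥ 1, adopts the app.
  Kai: 1 of 3 neighbours < 3, below threshold.
  Lee: 1 of 3 neighbours < 3, below threshold.
  Mo: 1 of 2 neighbours ≥ 1, adopts the app.
Round 3 — no new adoptions; cascade stops.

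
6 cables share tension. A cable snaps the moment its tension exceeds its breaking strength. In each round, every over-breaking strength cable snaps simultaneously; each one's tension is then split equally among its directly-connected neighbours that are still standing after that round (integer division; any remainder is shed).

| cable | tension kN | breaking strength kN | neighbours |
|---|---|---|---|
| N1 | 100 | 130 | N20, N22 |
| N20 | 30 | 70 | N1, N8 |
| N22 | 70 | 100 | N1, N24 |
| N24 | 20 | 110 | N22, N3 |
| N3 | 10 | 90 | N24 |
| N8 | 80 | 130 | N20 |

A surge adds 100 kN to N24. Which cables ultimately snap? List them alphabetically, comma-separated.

Round 1 — N24 at 120 > 110. N24 snaps.
  N24 sheds 120 kN to N22, N3: 60 each.
    N22: 70+60 = 130 > 100
    N3: 10+60 = 70 ≤ 90
Round 2 — N22 snaps.
  N22 sheds 130 kN to N1: 130 each.
    N1: 100+130 = 230 > 130
Round 3 — N1 snaps.
  N1 sheds 230 kN to N20: 230 each.
    N20: 30+230 = 260 > 70
Round 4 — N20 snaps.
  N20 sheds 260 kN to N8: 260 each.
    N8: 80+260 = 340 > 130
Round 5 — N8 snaps.
  N8 sheds 340 kN: no online neighbours, lost.
No further breaks.

N1, N20, N22, N24, N8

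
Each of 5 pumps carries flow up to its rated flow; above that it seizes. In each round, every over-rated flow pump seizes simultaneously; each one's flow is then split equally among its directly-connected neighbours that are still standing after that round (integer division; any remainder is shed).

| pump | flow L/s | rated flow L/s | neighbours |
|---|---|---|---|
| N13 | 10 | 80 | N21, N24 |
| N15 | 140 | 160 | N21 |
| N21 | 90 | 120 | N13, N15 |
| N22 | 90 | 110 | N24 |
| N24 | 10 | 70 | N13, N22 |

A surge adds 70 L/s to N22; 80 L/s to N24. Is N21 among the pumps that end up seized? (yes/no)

yes

Round 1 — N22 at 160 > 110; N24 at 90 > 70. N22, N24 seize.
  N22 sheds 160 L/s: no online neighbours, lost.
  N24 sheds 90 L/s to N13: 90 each.
    N13: 10+90 = 100 > 80
Round 2 — N13 seizes.
  N13 sheds 100 L/s to N21: 100 each.
    N21: 90+100 = 190 > 120
Round 3 — N21 seizes.
  N21 sheds 190 L/s to N15: 190 each.
    N15: 140+190 = 330 > 160
Round 4 — N15 seizes.
  N15 sheds 330 L/s: no online neighbours, lost.
No further seizures.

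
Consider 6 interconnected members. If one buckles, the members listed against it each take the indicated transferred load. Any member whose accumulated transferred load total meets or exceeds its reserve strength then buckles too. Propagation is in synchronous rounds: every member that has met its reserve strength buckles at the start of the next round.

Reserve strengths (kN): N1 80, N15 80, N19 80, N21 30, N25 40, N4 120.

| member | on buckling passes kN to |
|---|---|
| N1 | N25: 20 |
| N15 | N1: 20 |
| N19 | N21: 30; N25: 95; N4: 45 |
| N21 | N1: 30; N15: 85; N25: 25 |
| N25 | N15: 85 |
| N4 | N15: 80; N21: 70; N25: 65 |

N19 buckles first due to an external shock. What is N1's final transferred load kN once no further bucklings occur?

Round 1 — N19 buckles (initial).
  N21: +30 → 30 ≥ 30
  N25: +95 → 95 ≥ 40
  N4: +45 → 45 < 120
Round 2 — N21, N25 buckle.
  N1: +30 → 30 < 80
  N15: +85+85 → 170 ≥ 80
Round 3 — N15 buckles.
  N1: +20 → 50 < 80
No further bucklings.

50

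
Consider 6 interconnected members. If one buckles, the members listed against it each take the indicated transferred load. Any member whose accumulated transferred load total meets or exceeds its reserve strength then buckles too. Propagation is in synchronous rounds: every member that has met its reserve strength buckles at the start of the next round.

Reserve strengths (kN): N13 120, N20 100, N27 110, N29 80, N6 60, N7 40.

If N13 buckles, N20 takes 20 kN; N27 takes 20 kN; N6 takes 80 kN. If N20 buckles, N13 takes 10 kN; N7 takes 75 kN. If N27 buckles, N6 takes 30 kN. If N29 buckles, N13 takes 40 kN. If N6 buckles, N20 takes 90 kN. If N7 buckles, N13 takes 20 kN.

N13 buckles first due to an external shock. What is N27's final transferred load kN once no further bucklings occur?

Round 1 — N13 buckles (initial).
  N20: +20 → 20 < 100
  N27: +20 → 20 < 110
  N6: +80 → 80 ≥ 60
Round 2 — N6 buckles.
  N20: +90 → 110 ≥ 100
Round 3 — N20 buckles.
  N7: +75 → 75 ≥ 40
Round 4 — N7 buckles.
No further bucklings.

20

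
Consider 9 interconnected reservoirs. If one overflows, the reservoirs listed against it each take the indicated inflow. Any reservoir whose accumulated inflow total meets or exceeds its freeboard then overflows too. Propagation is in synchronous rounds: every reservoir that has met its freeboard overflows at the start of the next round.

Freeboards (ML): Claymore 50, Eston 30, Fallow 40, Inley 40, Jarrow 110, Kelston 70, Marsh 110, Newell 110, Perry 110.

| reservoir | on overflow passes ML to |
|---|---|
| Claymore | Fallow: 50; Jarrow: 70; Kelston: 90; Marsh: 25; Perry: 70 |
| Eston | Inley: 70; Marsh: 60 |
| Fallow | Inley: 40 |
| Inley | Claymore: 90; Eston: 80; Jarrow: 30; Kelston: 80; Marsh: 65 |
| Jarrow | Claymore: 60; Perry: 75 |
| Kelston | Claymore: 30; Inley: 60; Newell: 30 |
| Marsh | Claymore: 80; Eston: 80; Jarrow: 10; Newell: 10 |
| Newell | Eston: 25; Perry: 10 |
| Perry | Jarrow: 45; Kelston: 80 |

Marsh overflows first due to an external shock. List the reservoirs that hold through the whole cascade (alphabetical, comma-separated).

Newell

Round 1 — Marsh overflows (initial).
  Claymore: +80 → 80 ≥ 50
  Eston: +80 → 80 ≥ 30
  Jarrow: +10 → 10 < 110
  Newell: +10 → 10 < 110
Round 2 — Claymore, Eston overflow.
  Fallow: +50 → 50 ≥ 40
  Inley: +70 → 70 ≥ 40
  Jarrow: +70 → 80 < 110
  Kelston: +90 → 90 ≥ 70
  Perry: +70 → 70 < 110
Round 3 — Fallow, Inley, Kelston overflow.
  Jarrow: +30 → 110 ≥ 110
  Newell: +30 → 40 < 110
Round 4 — Jarrow overflows.
  Perry: +75 → 145 ≥ 110
Round 5 — Perry overflows.
No further overflows.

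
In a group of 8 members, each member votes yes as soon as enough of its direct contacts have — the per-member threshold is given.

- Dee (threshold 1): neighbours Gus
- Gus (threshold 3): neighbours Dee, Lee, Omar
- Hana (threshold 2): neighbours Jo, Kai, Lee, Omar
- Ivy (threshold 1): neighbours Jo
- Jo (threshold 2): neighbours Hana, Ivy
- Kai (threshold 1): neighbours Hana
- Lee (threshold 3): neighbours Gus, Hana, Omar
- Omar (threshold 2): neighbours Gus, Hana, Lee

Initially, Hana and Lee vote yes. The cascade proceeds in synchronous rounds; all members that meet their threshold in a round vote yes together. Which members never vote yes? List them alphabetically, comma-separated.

Dee, Gus, Ivy, Jo

Round 1 — Hana, Lee vote yes (initial).
Round 2 — checking thresholds:
  Gus: 1 of 3 neighbours < 3, not yet.
  Jo: 1 of 2 neighbours < 2, not yet.
  Kai: 1 of 1 neighbours ≥ 1, votes yes.
  Omar: 2 of 3 neighbours ≥ 2, votes yes.
Round 3 — no new yes votes; cascade stops.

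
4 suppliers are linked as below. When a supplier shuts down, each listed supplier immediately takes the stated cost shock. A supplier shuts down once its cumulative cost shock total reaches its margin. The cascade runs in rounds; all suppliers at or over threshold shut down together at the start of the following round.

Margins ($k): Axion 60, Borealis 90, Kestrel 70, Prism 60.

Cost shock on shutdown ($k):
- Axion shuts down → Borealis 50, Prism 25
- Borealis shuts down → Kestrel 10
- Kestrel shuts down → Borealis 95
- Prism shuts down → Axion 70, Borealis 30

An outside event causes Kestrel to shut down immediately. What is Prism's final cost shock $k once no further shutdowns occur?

Round 1 — Kestrel shuts down (initial).
  Borealis: +95 → 95 ≥ 90
Round 2 — Borealis shuts down.
No further shutdowns.

0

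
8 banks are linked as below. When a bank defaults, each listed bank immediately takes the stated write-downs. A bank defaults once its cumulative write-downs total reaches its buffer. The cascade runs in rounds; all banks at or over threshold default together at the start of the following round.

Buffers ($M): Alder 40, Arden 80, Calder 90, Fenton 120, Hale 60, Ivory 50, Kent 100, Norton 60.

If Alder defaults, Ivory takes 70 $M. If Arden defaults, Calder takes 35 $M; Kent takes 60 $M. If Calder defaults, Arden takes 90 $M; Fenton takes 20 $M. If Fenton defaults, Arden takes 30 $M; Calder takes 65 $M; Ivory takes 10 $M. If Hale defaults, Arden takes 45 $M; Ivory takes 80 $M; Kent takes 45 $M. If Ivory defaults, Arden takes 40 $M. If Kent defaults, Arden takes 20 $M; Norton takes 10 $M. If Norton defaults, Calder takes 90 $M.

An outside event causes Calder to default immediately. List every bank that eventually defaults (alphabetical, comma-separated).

Arden, Calder

Round 1 — Calder defaults (initial).
  Arden: +90 → 90 ≥ 80
  Fenton: +20 → 20 < 120
Round 2 — Arden defaults.
  Kent: +60 → 60 < 100
No further defaults.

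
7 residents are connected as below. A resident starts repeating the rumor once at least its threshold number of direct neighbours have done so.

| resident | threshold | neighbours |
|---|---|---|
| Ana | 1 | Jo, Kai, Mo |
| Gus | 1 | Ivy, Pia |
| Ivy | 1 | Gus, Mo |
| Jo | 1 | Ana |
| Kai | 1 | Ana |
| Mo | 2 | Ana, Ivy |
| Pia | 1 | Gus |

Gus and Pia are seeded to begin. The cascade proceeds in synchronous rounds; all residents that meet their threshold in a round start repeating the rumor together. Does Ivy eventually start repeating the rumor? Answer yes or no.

yes

Round 1 — Gus, Pia start repeating the rumor (initial).
Round 2 — checking thresholds:
  Ivy: 1 of 2 neighbours ≥ 1, starts repeating the rumor.
Round 3 — no new spreads; cascade stops.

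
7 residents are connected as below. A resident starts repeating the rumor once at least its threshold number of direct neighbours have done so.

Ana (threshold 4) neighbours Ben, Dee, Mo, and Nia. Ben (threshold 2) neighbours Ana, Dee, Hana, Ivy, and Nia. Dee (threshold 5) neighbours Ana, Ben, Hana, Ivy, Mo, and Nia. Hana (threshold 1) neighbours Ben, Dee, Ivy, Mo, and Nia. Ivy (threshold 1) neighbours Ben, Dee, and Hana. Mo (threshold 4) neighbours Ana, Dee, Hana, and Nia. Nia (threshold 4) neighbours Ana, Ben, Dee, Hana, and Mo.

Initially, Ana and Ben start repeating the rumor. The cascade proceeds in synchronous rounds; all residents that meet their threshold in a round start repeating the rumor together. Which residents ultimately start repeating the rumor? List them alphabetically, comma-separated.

Round 1 — Ana, Ben start repeating the rumor (initial).
Round 2 — checking thresholds:
  Dee: 2 of 6 neighbours < 5, below threshold.
  Hana: 1 of 5 neighbours ≥ 1, starts repeating the rumor.
  Ivy: 1 of 3 neighbours ≥ 1, starts repeating the rumor.
  Mo: 1 of 4 neighbours < 4, below threshold.
  Nia: 2 of 5 neighbours < 4, below threshold.
Round 3 — no new spreads; cascade stops.

Ana, Ben, Hana, Ivy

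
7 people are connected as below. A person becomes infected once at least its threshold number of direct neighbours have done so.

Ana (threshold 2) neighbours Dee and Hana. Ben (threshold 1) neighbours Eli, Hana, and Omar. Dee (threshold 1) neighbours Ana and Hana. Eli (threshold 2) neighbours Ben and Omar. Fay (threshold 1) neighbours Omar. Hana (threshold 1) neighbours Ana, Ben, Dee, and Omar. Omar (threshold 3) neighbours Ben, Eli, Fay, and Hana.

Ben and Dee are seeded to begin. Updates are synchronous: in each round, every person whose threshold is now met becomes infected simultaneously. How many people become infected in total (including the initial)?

Round 1 — Ben, Dee become infected (initial).
Round 2 — checking thresholds:
  Ana: 1 of 2 neighbours < 2, below threshold.
  Eli: 1 of 2 neighbours < 2, below threshold.
  Hana: 2 of 4 neighbours ≥ 1, becomes infected.
  Omar: 1 of 4 neighbours < 3, below threshold.
Round 3 — checking thresholds:
  Ana: 2 of 2 neighbours ≥ 2, becomes infected.
  Eli: 1 of 2 neighbours < 2, below threshold.
  Omar: 2 of 4 neighbours < 3, below threshold.
Round 4 — no new infections; cascade stops.

4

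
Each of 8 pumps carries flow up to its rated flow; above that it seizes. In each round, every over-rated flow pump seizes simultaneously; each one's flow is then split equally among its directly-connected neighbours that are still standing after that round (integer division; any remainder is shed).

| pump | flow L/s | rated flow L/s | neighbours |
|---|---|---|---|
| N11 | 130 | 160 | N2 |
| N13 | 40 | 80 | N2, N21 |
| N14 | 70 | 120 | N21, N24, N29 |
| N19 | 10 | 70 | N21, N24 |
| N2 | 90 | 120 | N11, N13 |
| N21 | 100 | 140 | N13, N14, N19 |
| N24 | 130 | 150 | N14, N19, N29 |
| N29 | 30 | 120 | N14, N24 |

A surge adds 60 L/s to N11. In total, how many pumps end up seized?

8

Round 1 — N11 at 190 > 160. N11 seizes.
  N11 sheds 190 L/s to N2: 190 each.
    N2: 90+190 = 280 > 120
Round 2 — N2 seizes.
  N2 sheds 280 L/s to N13: 280 each.
    N13: 40+280 = 320 > 80
Round 3 — N13 seizes.
  N13 sheds 320 L/s to N21: 320 each.
    N21: 100+320 = 420 > 140
Round 4 — N21 seizes.
  N21 sheds 420 L/s to N14, N19: 210 each.
    N14: 70+210 = 280 > 120
    N19: 10+210 = 220 > 70
Round 5 — N14, N19 seize.
  N14 sheds 280 L/s to N24, N29: 140 each.
    N24: 130+140 = 270 > 150
    N29: 30+140 = 170 > 120
  N19 sheds 220 L/s to N24: 220 each.
    N24: 270+220 = 490 > 150
Round 6 — N24, N29 seize.
  N24 sheds 490 L/s: no online neighbours, lost.
  N29 sheds 170 L/s: no online neighbours, lost.
No further seizures.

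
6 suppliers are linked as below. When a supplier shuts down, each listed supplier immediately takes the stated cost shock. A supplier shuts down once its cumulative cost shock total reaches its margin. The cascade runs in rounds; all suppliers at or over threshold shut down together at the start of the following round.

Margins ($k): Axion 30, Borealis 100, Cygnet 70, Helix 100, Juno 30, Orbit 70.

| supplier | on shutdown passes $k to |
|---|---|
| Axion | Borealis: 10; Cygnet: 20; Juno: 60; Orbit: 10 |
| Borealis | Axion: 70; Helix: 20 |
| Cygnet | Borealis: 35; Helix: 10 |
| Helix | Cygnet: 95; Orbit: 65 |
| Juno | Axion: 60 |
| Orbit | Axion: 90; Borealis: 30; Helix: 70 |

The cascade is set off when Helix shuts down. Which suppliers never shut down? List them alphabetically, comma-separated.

Axion, Borealis, Juno, Orbit

Round 1 — Helix shuts down (initial).
  Cygnet: +95 → 95 ≥ 70
  Orbit: +65 → 65 < 70
Round 2 — Cygnet shuts down.
  Borealis: +35 → 35 < 100
No further shutdowns.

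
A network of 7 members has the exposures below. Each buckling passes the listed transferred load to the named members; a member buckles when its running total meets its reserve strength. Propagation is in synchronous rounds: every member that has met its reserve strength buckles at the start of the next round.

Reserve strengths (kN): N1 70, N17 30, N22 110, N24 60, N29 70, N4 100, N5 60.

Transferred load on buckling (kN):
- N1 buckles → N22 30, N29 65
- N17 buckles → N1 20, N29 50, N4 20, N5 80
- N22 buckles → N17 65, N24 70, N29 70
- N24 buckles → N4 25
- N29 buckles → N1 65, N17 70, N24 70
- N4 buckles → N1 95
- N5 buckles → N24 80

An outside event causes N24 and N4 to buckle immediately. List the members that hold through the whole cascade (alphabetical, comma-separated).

N17, N22, N29, N5

Round 1 — N24, N4 buckle (initial).
  N1: +95 → 95 ≥ 70
Round 2 — N1 buckles.
  N22: +30 → 30 < 110
  N29: +65 → 65 < 70
No further bucklings.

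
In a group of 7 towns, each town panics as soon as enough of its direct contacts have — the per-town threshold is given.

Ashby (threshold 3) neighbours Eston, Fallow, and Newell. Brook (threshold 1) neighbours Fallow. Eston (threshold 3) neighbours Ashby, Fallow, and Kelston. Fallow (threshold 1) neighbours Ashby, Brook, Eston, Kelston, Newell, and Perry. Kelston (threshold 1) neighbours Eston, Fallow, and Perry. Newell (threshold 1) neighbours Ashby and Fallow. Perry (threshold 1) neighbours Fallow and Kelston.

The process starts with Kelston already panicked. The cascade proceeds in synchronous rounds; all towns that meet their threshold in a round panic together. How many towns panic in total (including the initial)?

5

Round 1 — Kelston panics (initial).
Round 2 — checking thresholds:
  Eston: 1 of 3 neighbours < 3, not yet.
  Fallow: 1 of 6 neighbours ≥ 1, panics.
  Perry: 1 of 2 neighbours ≥ 1, panics.
Round 3 — checking thresholds:
  Ashby: 1 of 3 neighbours < 3, not yet.
  Brook: 1 of 1 neighbours ≥ 1, panics.
  Eston: 2 of 3 neighbours < 3, not yet.
  Newell: 1 of 2 neighbours ≥ 1, panics.
Round 4 — no new panics; cascade stops.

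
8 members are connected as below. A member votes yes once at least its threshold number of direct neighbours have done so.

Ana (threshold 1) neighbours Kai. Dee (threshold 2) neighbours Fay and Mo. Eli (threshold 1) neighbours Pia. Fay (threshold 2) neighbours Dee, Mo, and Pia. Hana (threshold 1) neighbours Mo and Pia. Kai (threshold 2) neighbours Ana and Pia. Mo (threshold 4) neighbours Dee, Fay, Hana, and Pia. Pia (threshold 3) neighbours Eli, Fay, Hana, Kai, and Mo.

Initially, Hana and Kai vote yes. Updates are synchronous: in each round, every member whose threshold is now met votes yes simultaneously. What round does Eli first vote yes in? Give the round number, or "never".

Round 1 — Hana, Kai vote yes (initial).
Round 2 — checking thresholds:
  Ana: 1 of 1 neighbours ≥ 1, votes yes.
  Mo: 1 of 4 neighbours < 4, below threshold.
  Pia: 2 of 5 neighbours < 3, below threshold.
Round 3 — no new yes votes; cascade stops.

never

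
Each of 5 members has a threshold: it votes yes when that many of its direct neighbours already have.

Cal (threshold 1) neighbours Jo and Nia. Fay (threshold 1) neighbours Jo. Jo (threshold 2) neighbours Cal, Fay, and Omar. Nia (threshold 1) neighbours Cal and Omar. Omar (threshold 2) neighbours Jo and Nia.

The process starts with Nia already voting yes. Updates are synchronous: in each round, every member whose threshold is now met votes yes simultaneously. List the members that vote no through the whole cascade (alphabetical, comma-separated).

Round 1 — Nia votes yes (initial).
Round 2 — checking thresholds:
  Cal: 1 of 2 neighbours ≥ 1, votes yes.
  Omar: 1 of 2 neighbours < 2, not yet.
Round 3 — no new yes votes; cascade stops.

Fay, Jo, Omar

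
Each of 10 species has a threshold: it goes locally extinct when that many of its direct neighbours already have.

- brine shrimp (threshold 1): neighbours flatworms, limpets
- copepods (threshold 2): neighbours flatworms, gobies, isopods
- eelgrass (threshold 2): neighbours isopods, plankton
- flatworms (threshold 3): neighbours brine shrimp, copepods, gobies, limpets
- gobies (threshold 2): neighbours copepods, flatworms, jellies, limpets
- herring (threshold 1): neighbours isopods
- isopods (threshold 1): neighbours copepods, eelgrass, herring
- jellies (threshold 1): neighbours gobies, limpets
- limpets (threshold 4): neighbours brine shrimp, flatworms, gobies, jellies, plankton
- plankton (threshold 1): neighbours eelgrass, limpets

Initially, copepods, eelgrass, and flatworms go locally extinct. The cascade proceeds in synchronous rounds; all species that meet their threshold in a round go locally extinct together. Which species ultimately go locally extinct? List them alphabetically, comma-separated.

Round 1 — copepods, eelgrass, flatworms go locally extinct (initial).
Round 2 — checking thresholds:
  brine shrimp: 1 of 2 neighbours ≥ 1, goes locally extinct.
  gobies: 2 of 4 neighbours ≥ 2, goes locally extinct.
  isopods: 2 of 3 neighbours ≥ 1, goes locally extinct.
  limpets: 1 of 5 neighbours < 4, holds.
  plankton: 1 of 2 neighbours ≥ 1, goes locally extinct.
Round 3 — checking thresholds:
  herring: 1 of 1 neighbours ≥ 1, goes locally extinct.
  jellies: 1 of 2 neighbours ≥ 1, goes locally extinct.
  limpets: 4 of 5 neighbours ≥ 4, goes locally extinct.
Round 4 — no new extinctions; cascade stops.

brine shrimp, copepods, eelgrass, flatworms, gobies, herring, isopods, jellies, limpets, plankton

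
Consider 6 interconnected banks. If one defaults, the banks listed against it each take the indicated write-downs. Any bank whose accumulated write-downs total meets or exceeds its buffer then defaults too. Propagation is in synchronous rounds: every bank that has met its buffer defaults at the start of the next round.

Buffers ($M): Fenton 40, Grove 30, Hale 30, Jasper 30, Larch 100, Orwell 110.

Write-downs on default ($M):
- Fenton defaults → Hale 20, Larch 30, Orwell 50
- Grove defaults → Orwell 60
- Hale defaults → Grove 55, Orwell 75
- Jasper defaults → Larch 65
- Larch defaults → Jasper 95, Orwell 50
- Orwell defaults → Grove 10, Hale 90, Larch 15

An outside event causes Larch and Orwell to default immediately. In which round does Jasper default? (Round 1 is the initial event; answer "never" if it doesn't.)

Round 1 — Larch, Orwell default (initial).
  Grove: +10 → 10 < 30
  Hale: +90 → 90 ≥ 30
  Jasper: +95 → 95 ≥ 30
Round 2 — Hale, Jasper default.
  Grove: +55 → 65 ≥ 30
Round 3 — Grove defaults.
No further defaults.

2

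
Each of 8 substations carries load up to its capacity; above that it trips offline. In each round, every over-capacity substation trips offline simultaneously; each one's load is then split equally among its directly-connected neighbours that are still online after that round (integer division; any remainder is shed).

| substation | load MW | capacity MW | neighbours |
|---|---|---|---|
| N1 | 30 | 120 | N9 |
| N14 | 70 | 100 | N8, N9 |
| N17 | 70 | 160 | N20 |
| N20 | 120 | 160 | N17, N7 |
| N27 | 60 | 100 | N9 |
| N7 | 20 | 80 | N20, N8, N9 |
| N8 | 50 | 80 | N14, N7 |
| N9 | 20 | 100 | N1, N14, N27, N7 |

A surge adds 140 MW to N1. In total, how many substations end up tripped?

Round 1 — N1 at 170 > 120. N1 trips offline.
  N1 sheds 170 MW to N9: 170 each.
    N9: 20+170 = 190 > 100
Round 2 — N9 trips offline.
  N9 sheds 190 MW to N14, N27, N7: 63 each (1 lost).
    N14: 70+63 = 133 > 100
    N27: 60+63 = 123 > 100
    N7: 20+63 = 83 > 80
Round 3 — N14, N27, N7 trip offline.
  N14 sheds 133 MW to N8: 133 each.
    N8: 50+133 = 183 > 80
  N27 sheds 123 MW: no online neighbours, lost.
  N7 sheds 83 MW to N20, N8: 41 each (1 lost).
    N20: 120+41 = 161 > 160
    N8: 183+41 = 224 > 80
Round 4 — N20, N8 trip offline.
  N20 sheds 161 MW to N17: 161 each.
    N17: 70+161 = 231 > 160
  N8 sheds 224 MW: no online neighbours, lost.
Round 5 — N17 trips offline.
  N17 sheds 231 MW: no online neighbours, lost.
No further trips.

8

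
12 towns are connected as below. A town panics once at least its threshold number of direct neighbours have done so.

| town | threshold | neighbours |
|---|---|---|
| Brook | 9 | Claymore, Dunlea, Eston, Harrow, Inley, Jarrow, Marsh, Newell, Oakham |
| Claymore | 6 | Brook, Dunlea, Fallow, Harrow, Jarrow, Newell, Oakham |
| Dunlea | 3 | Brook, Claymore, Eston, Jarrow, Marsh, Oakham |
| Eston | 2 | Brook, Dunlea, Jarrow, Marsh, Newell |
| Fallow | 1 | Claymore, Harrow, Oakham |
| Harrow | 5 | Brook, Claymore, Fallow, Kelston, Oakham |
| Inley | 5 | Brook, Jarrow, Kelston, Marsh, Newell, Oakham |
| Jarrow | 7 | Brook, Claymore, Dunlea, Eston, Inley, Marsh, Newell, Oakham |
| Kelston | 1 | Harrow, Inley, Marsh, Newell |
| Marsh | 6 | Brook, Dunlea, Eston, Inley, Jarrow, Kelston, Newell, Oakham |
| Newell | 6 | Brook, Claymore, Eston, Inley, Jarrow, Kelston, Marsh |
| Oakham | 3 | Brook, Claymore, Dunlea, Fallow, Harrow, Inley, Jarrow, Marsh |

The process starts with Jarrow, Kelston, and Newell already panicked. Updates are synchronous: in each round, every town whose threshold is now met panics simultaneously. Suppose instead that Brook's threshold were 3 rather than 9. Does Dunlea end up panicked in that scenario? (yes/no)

yes

With Brook's threshold at 3:
Round 1 — Jarrow, Kelston, Newell panic (initial).
Round 2 — checking thresholds:
  Brook: 2 of 9 neighbours < 3, holds.
  Claymore: 2 of 7 neighbours < 6, holds.
  Dunlea: 1 of 6 neighbours < 3, holds.
  Eston: 2 of 5 neighbours ≥ 2, panics.
  Harrow: 1 of 5 neighbours < 5, holds.
  Inley: 3 of 6 neighbours < 5, holds.
  Marsh: 3 of 8 neighbours < 6, holds.
  Oakham: 1 of 8 neighbours < 3, holds.
Round 3 — checking thresholds:
  Brook: 3 of 9 neighbours ≥ 3, panics.
  Claymore: 2 of 7 neighbours < 6, holds.
  Dunlea: 2 of 6 neighbours < 3, holds.
  Harrow: 1 of 5 neighbours < 5, holds.
  Inley: 3 of 6 neighbours < 5, holds.
  Marsh: 4 of 8 neighbours < 6, holds.
  Oakham: 1 of 8 neighbours < 3, holds.
Round 4 — checking thresholds:
  Claymore: 3 of 7 neighbours < 6, holds.
  Dunlea: 3 of 6 neighbours ≥ 3, panics.
  Harrow: 2 of 5 neighbours < 5, holds.
  Inley: 4 of 6 neighbours < 5, holds.
  Marsh: 5 of 8 neighbours < 6, holds.
  Oakham: 2 of 8 neighbours < 3, holds.
Round 5 — checking thresholds:
  Claymore: 4 of 7 neighbours < 6, holds.
  Harrow: 2 of 5 neighbours < 5, holds.
  Inley: 4 of 6 neighbours < 5, holds.
  Marsh: 6 of 8 neighbours ≥ 6, panics.
  Oakham: 3 of 8 neighbours ≥ 3, panics.
Round 6 — checking thresholds:
  Claymore: 5 of 7 neighbours < 6, holds.
  Fallow: 1 of 3 neighbours ≥ 1, panics.
  Harrow: 3 of 5 neighbours < 5, holds.
  Inley: 6 of 6 neighbours ≥ 5, panics.
Round 7 — checking thresholds:
  Claymore: 6 of 7 neighbours ≥ 6, panics.
  Harrow: 4 of 5 neighbours < 5, holds.
Round 8 — checking thresholds:
  Harrow: 5 of 5 neighbours ≥ 5, panics.
Round 9 — no new panics; cascade stops.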